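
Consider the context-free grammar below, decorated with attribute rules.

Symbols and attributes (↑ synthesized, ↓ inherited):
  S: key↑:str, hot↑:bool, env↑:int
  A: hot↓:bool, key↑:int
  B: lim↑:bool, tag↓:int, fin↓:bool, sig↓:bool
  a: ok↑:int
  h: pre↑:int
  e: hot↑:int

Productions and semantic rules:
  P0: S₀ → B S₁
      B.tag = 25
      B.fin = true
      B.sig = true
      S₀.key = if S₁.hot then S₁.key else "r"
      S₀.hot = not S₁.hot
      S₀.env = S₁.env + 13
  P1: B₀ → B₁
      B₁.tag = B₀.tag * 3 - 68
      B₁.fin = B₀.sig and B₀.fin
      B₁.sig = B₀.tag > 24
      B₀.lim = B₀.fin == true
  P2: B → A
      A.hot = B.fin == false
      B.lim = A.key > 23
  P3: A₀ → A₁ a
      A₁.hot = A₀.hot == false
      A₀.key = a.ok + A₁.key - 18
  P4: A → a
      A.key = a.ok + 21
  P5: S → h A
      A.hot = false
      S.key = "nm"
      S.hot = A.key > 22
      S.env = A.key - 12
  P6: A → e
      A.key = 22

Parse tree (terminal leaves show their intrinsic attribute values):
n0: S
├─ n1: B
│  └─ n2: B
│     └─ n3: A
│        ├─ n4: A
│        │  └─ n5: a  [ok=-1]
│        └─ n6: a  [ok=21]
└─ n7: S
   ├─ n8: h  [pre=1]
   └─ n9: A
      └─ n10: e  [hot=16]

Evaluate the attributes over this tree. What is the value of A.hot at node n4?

true

1. n1.tag = 25  [25]
2. n1.fin = true  [true]
3. n1.sig = true  [true]
4. n2.tag = 7  [B₀.tag * 3 - 68]
5. n2.fin = true  [B₀.sig and B₀.fin]
6. n2.sig = true  [B₀.tag > 24]
7. n3.hot = false  [B.fin == false]
8. n4.hot = true  [A₀.hot == false]
9. n5.ok = -1  [terminal]
10. n4.key = 20  [a.ok + 21]
11. n6.ok = 21  [terminal]
12. n3.key = 23  [a.ok + A₁.key - 18]
13. n2.lim = false  [A.key > 23]
14. n1.lim = true  [B₀.fin == true]
15. n8.pre = 1  [terminal]
16. n9.hot = false  [false]
17. n10.hot = 16  [terminal]
18. n9.key = 22  [22]
19. n7.key = "nm"  ["nm"]
20. n7.hot = false  [A.key > 22]
21. n7.env = 10  [A.key - 12]
22. n0.key = "r"  [if S₁.hot then S₁.key else "r"]
23. n0.hot = true  [not S₁.hot]
24. n0.env = 23  [S₁.env + 13]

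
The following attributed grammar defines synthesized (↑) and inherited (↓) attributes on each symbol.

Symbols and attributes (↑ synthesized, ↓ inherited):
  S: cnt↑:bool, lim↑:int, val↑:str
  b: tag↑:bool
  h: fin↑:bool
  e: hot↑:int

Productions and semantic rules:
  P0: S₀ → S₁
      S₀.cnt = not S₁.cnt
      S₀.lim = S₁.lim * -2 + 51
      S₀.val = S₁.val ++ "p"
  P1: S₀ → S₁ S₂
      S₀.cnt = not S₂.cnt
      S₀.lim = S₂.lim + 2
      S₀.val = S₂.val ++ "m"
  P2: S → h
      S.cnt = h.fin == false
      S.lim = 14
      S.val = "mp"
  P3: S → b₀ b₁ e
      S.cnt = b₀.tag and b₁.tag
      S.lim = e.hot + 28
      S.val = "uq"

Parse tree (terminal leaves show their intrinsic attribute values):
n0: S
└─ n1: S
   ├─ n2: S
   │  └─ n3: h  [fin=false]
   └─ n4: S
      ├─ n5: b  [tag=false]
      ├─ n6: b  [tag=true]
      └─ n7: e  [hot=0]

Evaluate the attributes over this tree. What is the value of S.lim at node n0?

1. n3.fin = false  [terminal]
2. n2.cnt = true  [h.fin == false]
3. n2.lim = 14  [14]
4. n2.val = "mp"  ["mp"]
5. n5.tag = false  [terminal]
6. n6.tag = true  [terminal]
7. n7.hot = 0  [terminal]
8. n4.cnt = false  [b₀.tag and b₁.tag]
9. n4.lim = 28  [e.hot + 28]
10. n4.val = "uq"  ["uq"]
11. n1.cnt = true  [not S₂.cnt]
12. n1.lim = 30  [S₂.lim + 2]
13. n1.val = "uqm"  [S₂.val ++ "m"]
14. n0.cnt = false  [not S₁.cnt]
15. n0.lim = -9  [S₁.lim * -2 + 51]
16. n0.val = "uqmp"  [S₁.val ++ "p"]

-9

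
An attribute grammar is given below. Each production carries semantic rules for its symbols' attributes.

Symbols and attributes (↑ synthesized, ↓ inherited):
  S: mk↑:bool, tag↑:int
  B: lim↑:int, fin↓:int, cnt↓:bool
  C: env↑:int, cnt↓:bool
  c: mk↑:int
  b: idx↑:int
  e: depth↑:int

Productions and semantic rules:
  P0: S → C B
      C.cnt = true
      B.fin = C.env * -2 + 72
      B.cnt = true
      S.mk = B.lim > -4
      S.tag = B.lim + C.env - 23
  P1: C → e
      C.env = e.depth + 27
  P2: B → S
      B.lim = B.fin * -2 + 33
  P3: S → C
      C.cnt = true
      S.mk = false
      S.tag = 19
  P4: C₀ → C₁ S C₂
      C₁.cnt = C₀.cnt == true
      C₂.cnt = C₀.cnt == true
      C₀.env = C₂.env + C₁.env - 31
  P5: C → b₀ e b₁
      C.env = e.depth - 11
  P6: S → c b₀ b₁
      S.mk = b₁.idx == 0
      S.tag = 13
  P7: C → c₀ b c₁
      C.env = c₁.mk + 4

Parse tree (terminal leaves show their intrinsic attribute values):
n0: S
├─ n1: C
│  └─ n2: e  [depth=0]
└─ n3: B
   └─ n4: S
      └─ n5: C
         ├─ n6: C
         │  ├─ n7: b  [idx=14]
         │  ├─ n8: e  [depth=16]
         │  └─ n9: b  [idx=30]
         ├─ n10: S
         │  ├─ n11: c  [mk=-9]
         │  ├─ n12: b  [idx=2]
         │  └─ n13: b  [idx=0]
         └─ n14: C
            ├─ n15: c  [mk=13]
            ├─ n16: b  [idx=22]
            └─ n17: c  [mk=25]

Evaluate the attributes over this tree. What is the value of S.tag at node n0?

1

1. n1.cnt = true  [true]
2. n2.depth = 0  [terminal]
3. n1.env = 27  [e.depth + 27]
4. n3.fin = 18  [C.env * -2 + 72]
5. n3.cnt = true  [true]
6. n5.cnt = true  [true]
7. n6.cnt = true  [C₀.cnt == true]
8. n7.idx = 14  [terminal]
9. n8.depth = 16  [terminal]
10. n9.idx = 30  [terminal]
11. n6.env = 5  [e.depth - 11]
12. n11.mk = -9  [terminal]
13. n12.idx = 2  [terminal]
14. n13.idx = 0  [terminal]
15. n10.mk = true  [b₁.idx == 0]
16. n10.tag = 13  [13]
17. n14.cnt = true  [C₀.cnt == true]
18. n15.mk = 13  [terminal]
19. n16.idx = 22  [terminal]
20. n17.mk = 25  [terminal]
21. n14.env = 29  [c₁.mk + 4]
22. n5.env = 3  [C₂.env + C₁.env - 31]
23. n4.mk = false  [false]
24. n4.tag = 19  [19]
25. n3.lim = -3  [B.fin * -2 + 33]
26. n0.mk = true  [B.lim > -4]
27. n0.tag = 1  [B.lim + C.env - 23]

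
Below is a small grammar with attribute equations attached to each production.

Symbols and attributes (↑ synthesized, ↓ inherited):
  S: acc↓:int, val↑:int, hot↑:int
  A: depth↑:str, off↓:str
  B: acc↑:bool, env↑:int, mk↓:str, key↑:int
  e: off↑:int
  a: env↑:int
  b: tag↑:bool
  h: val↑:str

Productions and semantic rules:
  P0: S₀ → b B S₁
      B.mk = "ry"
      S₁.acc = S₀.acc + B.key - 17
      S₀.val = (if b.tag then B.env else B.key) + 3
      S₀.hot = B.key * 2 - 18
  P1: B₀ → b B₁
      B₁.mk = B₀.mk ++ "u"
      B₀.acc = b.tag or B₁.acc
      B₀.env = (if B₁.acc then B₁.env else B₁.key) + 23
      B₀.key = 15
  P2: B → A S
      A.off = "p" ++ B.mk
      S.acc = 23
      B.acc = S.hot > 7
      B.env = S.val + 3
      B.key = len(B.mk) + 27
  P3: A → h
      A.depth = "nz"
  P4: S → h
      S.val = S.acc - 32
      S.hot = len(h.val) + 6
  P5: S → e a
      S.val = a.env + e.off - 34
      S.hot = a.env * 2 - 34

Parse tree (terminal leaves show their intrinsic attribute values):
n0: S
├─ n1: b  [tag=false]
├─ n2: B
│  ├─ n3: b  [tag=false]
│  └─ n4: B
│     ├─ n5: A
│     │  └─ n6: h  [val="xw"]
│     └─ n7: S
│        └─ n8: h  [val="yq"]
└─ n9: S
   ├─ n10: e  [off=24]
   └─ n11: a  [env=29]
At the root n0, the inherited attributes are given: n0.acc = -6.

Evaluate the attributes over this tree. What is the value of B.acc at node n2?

true

1. n0.acc = -6  [given at root]
2. n1.tag = false  [terminal]
3. n2.mk = "ry"  ["ry"]
4. n3.tag = false  [terminal]
5. n4.mk = "ryu"  [B₀.mk ++ "u"]
6. n5.off = "pryu"  ["p" ++ B.mk]
7. n6.val = "xw"  [terminal]
8. n5.depth = "nz"  ["nz"]
9. n7.acc = 23  [23]
10. n8.val = "yq"  [terminal]
11. n7.val = -9  [S.acc - 32]
12. n7.hot = 8  [len(h.val) + 6]
13. n4.acc = true  [S.hot > 7]
14. n4.env = -6  [S.val + 3]
15. n4.key = 30  [len(B.mk) + 27]
16. n2.acc = true  [b.tag or B₁.acc]
17. n2.env = 17  [(if B₁.acc then B₁.env else B₁.key) + 23]
18. n2.key = 15  [15]
19. n9.acc = -8  [S₀.acc + B.key - 17]
20. n10.off = 24  [terminal]
21. n11.env = 29  [terminal]
22. n9.val = 19  [a.env + e.off - 34]
23. n9.hot = 24  [a.env * 2 - 34]
24. n0.val = 18  [(if b.tag then B.env else B.key) + 3]
25. n0.hot = 12  [B.key * 2 - 18]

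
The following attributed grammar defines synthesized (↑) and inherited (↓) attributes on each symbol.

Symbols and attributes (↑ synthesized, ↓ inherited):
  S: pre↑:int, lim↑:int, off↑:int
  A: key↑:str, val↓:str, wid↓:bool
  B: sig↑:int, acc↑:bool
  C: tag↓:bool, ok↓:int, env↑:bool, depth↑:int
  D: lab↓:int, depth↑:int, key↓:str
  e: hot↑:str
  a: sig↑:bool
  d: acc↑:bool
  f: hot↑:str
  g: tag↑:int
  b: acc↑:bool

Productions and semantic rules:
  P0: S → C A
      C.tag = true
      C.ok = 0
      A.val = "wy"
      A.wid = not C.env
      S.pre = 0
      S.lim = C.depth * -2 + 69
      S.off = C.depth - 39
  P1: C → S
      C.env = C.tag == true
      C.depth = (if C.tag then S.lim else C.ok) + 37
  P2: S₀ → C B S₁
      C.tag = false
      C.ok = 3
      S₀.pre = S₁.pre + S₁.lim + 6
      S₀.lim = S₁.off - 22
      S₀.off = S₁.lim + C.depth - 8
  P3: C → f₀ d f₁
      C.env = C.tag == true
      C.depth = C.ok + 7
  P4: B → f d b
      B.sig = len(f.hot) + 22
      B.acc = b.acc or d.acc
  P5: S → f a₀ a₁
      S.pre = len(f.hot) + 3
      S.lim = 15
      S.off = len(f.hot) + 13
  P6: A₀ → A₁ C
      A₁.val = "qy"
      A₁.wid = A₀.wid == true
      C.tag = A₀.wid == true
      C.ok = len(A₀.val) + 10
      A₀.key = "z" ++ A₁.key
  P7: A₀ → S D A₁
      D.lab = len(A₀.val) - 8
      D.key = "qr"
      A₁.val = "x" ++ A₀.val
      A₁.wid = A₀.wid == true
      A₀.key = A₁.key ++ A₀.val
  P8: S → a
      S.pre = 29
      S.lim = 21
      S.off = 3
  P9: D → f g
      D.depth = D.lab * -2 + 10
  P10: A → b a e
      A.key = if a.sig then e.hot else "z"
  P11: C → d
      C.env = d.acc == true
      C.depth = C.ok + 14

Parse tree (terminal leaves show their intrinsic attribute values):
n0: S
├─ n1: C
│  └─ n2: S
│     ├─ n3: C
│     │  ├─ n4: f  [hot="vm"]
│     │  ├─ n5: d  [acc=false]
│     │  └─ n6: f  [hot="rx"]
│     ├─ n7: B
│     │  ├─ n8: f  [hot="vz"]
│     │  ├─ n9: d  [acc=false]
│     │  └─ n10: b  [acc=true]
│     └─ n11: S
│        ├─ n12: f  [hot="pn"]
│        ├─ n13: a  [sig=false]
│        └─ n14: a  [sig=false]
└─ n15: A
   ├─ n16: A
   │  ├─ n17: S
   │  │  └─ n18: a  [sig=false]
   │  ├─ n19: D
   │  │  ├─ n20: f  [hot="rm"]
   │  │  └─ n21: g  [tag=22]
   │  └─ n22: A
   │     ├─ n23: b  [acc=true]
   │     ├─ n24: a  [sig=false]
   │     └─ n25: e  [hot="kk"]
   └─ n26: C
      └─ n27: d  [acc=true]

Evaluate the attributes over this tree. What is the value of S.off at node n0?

1. n1.tag = true  [true]
2. n1.ok = 0  [0]
3. n3.tag = false  [false]
4. n3.ok = 3  [3]
5. n4.hot = "vm"  [terminal]
6. n5.acc = false  [terminal]
7. n6.hot = "rx"  [terminal]
8. n3.env = false  [C.tag == true]
9. n3.depth = 10  [C.ok + 7]
10. n8.hot = "vz"  [terminal]
11. n9.acc = false  [terminal]
12. n10.acc = true  [terminal]
13. n7.sig = 24  [len(f.hot) + 22]
14. n7.acc = true  [b.acc or d.acc]
15. n12.hot = "pn"  [terminal]
16. n13.sig = false  [terminal]
17. n14.sig = false  [terminal]
18. n11.pre = 5  [len(f.hot) + 3]
19. n11.lim = 15  [15]
20. n11.off = 15  [len(f.hot) + 13]
21. n2.pre = 26  [S₁.pre + S₁.lim + 6]
22. n2.lim = -7  [S₁.off - 22]
23. n2.off = 17  [S₁.lim + C.depth - 8]
24. n1.env = true  [C.tag == true]
25. n1.depth = 30  [(if C.tag then S.lim else C.ok) + 37]
26. n15.val = "wy"  ["wy"]
27. n15.wid = false  [not C.env]
28. n16.val = "qy"  ["qy"]
29. n16.wid = false  [A₀.wid == true]
30. n18.sig = false  [terminal]
31. n17.pre = 29  [29]
32. n17.lim = 21  [21]
33. n17.off = 3  [3]
34. n19.lab = -6  [len(A₀.val) - 8]
35. n19.key = "qr"  ["qr"]
36. n20.hot = "rm"  [terminal]
37. n21.tag = 22  [terminal]
38. n19.depth = 22  [D.lab * -2 + 10]
39. n22.val = "xqy"  ["x" ++ A₀.val]
40. n22.wid = false  [A₀.wid == true]
41. n23.acc = true  [terminal]
42. n24.sig = false  [terminal]
43. n25.hot = "kk"  [terminal]
44. n22.key = "z"  [if a.sig then e.hot else "z"]
45. n16.key = "zqy"  [A₁.key ++ A₀.val]
46. n26.tag = false  [A₀.wid == true]
47. n26.ok = 12  [len(A₀.val) + 10]
48. n27.acc = true  [terminal]
49. n26.env = true  [d.acc == true]
50. n26.depth = 26  [C.ok + 14]
51. n15.key = "zzqy"  ["z" ++ A₁.key]
52. n0.pre = 0  [0]
53. n0.lim = 9  [C.depth * -2 + 69]
54. n0.off = -9  [C.depth - 39]

-9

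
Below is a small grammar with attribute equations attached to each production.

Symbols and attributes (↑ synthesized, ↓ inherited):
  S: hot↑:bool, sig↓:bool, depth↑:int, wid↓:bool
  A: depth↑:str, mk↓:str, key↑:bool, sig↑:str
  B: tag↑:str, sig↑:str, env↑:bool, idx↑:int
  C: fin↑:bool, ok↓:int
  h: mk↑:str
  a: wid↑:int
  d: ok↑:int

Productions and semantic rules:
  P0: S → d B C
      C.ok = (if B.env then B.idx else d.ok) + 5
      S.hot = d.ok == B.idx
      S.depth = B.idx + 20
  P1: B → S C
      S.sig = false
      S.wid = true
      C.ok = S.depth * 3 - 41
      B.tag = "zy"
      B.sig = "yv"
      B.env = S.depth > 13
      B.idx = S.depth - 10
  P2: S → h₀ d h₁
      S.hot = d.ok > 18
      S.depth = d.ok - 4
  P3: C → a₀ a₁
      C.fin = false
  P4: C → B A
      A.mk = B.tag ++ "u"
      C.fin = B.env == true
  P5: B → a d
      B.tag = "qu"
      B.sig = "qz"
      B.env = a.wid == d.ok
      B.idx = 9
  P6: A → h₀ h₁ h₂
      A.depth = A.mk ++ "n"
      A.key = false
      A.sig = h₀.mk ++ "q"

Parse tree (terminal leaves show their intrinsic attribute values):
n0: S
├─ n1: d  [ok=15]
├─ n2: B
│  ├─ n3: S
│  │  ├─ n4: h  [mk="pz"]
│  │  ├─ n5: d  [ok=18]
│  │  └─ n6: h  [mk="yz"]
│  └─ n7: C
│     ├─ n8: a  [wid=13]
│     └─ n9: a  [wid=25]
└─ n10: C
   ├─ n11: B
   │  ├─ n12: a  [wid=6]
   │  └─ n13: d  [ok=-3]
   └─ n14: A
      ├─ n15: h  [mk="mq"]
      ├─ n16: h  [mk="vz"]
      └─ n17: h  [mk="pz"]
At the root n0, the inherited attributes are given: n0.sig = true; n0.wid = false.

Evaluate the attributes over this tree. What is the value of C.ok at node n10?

1. n0.sig = true  [given at root]
2. n0.wid = false  [given at root]
3. n1.ok = 15  [terminal]
4. n3.sig = false  [false]
5. n3.wid = true  [true]
6. n4.mk = "pz"  [terminal]
7. n5.ok = 18  [terminal]
8. n6.mk = "yz"  [terminal]
9. n3.hot = false  [d.ok > 18]
10. n3.depth = 14  [d.ok - 4]
11. n7.ok = 1  [S.depth * 3 - 41]
12. n8.wid = 13  [terminal]
13. n9.wid = 25  [terminal]
14. n7.fin = false  [false]
15. n2.tag = "zy"  ["zy"]
16. n2.sig = "yv"  ["yv"]
17. n2.env = true  [S.depth > 13]
18. n2.idx = 4  [S.depth - 10]
19. n10.ok = 9  [(if B.env then B.idx else d.ok) + 5]
20. n12.wid = 6  [terminal]
21. n13.ok = -3  [terminal]
22. n11.tag = "qu"  ["qu"]
23. n11.sig = "qz"  ["qz"]
24. n11.env = false  [a.wid == d.ok]
25. n11.idx = 9  [9]
26. n14.mk = "quu"  [B.tag ++ "u"]
27. n15.mk = "mq"  [terminal]
28. n16.mk = "vz"  [terminal]
29. n17.mk = "pz"  [terminal]
30. n14.depth = "quun"  [A.mk ++ "n"]
31. n14.key = false  [false]
32. n14.sig = "mqq"  [h₀.mk ++ "q"]
33. n10.fin = false  [B.env == true]
34. n0.hot = false  [d.ok == B.idx]
35. n0.depth = 24  [B.idx + 20]

9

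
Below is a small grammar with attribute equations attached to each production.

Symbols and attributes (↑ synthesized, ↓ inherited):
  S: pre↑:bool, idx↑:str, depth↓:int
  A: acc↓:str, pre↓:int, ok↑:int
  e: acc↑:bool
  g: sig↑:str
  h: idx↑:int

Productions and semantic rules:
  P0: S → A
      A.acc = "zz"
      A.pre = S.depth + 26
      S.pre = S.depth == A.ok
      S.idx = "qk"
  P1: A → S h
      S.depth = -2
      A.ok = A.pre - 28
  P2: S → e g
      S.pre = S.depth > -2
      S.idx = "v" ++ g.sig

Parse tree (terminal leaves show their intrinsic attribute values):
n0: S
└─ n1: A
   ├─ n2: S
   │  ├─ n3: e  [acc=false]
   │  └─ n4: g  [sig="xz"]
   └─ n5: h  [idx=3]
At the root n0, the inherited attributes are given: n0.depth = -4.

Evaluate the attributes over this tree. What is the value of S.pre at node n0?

false

1. n0.depth = -4  [given at root]
2. n1.acc = "zz"  ["zz"]
3. n1.pre = 22  [S.depth + 26]
4. n2.depth = -2  [-2]
5. n3.acc = false  [terminal]
6. n4.sig = "xz"  [terminal]
7. n2.pre = false  [S.depth > -2]
8. n2.idx = "vxz"  ["v" ++ g.sig]
9. n5.idx = 3  [terminal]
10. n1.ok = -6  [A.pre - 28]
11. n0.pre = false  [S.depth == A.ok]
12. n0.idx = "qk"  ["qk"]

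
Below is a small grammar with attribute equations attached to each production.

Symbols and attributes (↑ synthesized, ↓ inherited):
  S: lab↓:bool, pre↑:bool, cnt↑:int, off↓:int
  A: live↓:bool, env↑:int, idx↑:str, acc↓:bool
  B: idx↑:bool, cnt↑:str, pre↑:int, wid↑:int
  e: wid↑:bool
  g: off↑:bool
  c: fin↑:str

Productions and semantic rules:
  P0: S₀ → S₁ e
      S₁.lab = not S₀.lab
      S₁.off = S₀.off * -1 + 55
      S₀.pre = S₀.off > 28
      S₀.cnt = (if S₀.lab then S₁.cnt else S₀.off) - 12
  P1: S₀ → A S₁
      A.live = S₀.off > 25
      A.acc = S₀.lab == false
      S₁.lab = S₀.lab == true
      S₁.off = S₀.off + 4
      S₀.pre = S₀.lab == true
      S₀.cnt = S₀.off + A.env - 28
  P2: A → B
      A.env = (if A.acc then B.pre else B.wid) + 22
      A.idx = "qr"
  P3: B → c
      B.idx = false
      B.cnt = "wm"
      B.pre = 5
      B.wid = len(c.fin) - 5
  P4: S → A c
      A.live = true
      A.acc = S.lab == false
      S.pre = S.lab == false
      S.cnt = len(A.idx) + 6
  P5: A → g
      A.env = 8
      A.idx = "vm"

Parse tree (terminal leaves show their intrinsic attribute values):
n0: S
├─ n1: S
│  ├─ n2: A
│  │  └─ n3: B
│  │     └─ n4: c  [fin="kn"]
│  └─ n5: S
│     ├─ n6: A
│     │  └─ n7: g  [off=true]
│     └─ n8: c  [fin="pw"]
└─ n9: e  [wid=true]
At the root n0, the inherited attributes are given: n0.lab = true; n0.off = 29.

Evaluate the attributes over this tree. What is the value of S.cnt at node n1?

1. n0.lab = true  [given at root]
2. n0.off = 29  [given at root]
3. n1.lab = false  [not S₀.lab]
4. n1.off = 26  [S₀.off * -1 + 55]
5. n2.live = true  [S₀.off > 25]
6. n2.acc = true  [S₀.lab == false]
7. n4.fin = "kn"  [terminal]
8. n3.idx = false  [false]
9. n3.cnt = "wm"  ["wm"]
10. n3.pre = 5  [5]
11. n3.wid = -3  [len(c.fin) - 5]
12. n2.env = 27  [(if A.acc then B.pre else B.wid) + 22]
13. n2.idx = "qr"  ["qr"]
14. n5.lab = false  [S₀.lab == true]
15. n5.off = 30  [S₀.off + 4]
16. n6.live = true  [true]
17. n6.acc = true  [S.lab == false]
18. n7.off = true  [terminal]
19. n6.env = 8  [8]
20. n6.idx = "vm"  ["vm"]
21. n8.fin = "pw"  [terminal]
22. n5.pre = true  [S.lab == false]
23. n5.cnt = 8  [len(A.idx) + 6]
24. n1.pre = false  [S₀.lab == true]
25. n1.cnt = 25  [S₀.off + A.env - 28]
26. n9.wid = true  [terminal]
27. n0.pre = true  [S₀.off > 28]
28. n0.cnt = 13  [(if S₀.lab then S₁.cnt else S₀.off) - 12]

25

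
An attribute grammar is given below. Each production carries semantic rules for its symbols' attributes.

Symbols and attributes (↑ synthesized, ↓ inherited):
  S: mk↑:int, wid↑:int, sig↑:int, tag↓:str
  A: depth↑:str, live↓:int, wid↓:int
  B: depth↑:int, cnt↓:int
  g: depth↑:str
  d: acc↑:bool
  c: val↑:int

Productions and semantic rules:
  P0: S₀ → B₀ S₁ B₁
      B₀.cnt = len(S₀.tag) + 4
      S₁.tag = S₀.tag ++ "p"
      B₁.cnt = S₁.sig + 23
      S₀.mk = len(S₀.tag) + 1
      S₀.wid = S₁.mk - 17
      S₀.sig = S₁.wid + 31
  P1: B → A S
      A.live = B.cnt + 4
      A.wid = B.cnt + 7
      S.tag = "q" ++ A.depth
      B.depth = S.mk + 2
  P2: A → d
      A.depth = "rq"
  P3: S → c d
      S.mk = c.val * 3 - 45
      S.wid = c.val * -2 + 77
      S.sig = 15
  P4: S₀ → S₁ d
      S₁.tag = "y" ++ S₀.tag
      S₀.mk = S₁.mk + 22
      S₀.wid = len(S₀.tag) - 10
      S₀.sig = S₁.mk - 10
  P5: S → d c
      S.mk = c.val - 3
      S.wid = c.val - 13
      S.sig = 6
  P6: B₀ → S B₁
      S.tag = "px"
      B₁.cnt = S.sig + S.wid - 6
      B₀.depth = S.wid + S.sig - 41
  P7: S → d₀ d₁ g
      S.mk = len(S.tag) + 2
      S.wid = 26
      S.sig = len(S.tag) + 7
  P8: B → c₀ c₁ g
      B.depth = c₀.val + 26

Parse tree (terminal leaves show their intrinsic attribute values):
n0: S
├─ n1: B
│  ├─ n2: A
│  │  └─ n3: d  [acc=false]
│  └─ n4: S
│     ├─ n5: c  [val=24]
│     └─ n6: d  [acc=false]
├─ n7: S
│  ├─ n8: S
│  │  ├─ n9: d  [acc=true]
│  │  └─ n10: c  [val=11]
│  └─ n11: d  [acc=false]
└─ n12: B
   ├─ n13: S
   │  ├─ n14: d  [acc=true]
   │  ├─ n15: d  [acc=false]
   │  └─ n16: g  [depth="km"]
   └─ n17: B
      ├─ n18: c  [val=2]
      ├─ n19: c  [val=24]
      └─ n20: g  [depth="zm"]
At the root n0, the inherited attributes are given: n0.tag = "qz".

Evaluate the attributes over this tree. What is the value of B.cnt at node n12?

1. n0.tag = "qz"  [given at root]
2. n1.cnt = 6  [len(S₀.tag) + 4]
3. n2.live = 10  [B.cnt + 4]
4. n2.wid = 13  [B.cnt + 7]
5. n3.acc = false  [terminal]
6. n2.depth = "rq"  ["rq"]
7. n4.tag = "qrq"  ["q" ++ A.depth]
8. n5.val = 24  [terminal]
9. n6.acc = false  [terminal]
10. n4.mk = 27  [c.val * 3 - 45]
11. n4.wid = 29  [c.val * -2 + 77]
12. n4.sig = 15  [15]
13. n1.depth = 29  [S.mk + 2]
14. n7.tag = "qzp"  [S₀.tag ++ "p"]
15. n8.tag = "yqzp"  ["y" ++ S₀.tag]
16. n9.acc = true  [terminal]
17. n10.val = 11  [terminal]
18. n8.mk = 8  [c.val - 3]
19. n8.wid = -2  [c.val - 13]
20. n8.sig = 6  [6]
21. n11.acc = false  [terminal]
22. n7.mk = 30  [S₁.mk + 22]
23. n7.wid = -7  [len(S₀.tag) - 10]
24. n7.sig = -2  [S₁.mk - 10]
25. n12.cnt = 21  [S₁.sig + 23]
26. n13.tag = "px"  ["px"]
27. n14.acc = true  [terminal]
28. n15.acc = false  [terminal]
29. n16.depth = "km"  [terminal]
30. n13.mk = 4  [len(S.tag) + 2]
31. n13.wid = 26  [26]
32. n13.sig = 9  [len(S.tag) + 7]
33. n17.cnt = 29  [S.sig + S.wid - 6]
34. n18.val = 2  [terminal]
35. n19.val = 24  [terminal]
36. n20.depth = "zm"  [terminal]
37. n17.depth = 28  [c₀.val + 26]
38. n12.depth = -6  [S.wid + S.sig - 41]
39. n0.mk = 3  [len(S₀.tag) + 1]
40. n0.wid = 13  [S₁.mk - 17]
41. n0.sig = 24  [S₁.wid + 31]

21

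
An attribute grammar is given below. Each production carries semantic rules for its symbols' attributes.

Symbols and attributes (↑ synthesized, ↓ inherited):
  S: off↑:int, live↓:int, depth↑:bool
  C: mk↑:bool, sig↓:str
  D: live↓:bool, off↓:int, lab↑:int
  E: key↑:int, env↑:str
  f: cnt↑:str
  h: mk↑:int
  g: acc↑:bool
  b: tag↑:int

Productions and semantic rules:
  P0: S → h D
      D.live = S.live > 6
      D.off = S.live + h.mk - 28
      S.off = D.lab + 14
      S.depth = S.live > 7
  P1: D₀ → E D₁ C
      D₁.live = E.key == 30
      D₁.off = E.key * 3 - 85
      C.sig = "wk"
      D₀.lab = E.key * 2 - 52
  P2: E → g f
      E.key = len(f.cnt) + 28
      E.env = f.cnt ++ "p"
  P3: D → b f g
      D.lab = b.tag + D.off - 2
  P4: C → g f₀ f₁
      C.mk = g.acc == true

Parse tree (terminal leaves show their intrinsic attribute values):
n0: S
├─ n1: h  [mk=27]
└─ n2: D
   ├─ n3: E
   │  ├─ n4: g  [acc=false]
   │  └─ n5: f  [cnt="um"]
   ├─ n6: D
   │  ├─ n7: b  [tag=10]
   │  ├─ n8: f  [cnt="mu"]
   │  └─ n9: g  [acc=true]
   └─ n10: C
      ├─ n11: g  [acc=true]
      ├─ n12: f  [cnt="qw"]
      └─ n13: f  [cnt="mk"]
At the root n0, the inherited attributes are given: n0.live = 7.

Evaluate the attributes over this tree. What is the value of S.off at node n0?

22

1. n0.live = 7  [given at root]
2. n1.mk = 27  [terminal]
3. n2.live = true  [S.live > 6]
4. n2.off = 6  [S.live + h.mk - 28]
5. n4.acc = false  [terminal]
6. n5.cnt = "um"  [terminal]
7. n3.key = 30  [len(f.cnt) + 28]
8. n3.env = "ump"  [f.cnt ++ "p"]
9. n6.live = true  [E.key == 30]
10. n6.off = 5  [E.key * 3 - 85]
11. n7.tag = 10  [terminal]
12. n8.cnt = "mu"  [terminal]
13. n9.acc = true  [terminal]
14. n6.lab = 13  [b.tag + D.off - 2]
15. n10.sig = "wk"  ["wk"]
16. n11.acc = true  [terminal]
17. n12.cnt = "qw"  [terminal]
18. n13.cnt = "mk"  [terminal]
19. n10.mk = true  [g.acc == true]
20. n2.lab = 8  [E.key * 2 - 52]
21. n0.off = 22  [D.lab + 14]
22. n0.depth = false  [S.live > 7]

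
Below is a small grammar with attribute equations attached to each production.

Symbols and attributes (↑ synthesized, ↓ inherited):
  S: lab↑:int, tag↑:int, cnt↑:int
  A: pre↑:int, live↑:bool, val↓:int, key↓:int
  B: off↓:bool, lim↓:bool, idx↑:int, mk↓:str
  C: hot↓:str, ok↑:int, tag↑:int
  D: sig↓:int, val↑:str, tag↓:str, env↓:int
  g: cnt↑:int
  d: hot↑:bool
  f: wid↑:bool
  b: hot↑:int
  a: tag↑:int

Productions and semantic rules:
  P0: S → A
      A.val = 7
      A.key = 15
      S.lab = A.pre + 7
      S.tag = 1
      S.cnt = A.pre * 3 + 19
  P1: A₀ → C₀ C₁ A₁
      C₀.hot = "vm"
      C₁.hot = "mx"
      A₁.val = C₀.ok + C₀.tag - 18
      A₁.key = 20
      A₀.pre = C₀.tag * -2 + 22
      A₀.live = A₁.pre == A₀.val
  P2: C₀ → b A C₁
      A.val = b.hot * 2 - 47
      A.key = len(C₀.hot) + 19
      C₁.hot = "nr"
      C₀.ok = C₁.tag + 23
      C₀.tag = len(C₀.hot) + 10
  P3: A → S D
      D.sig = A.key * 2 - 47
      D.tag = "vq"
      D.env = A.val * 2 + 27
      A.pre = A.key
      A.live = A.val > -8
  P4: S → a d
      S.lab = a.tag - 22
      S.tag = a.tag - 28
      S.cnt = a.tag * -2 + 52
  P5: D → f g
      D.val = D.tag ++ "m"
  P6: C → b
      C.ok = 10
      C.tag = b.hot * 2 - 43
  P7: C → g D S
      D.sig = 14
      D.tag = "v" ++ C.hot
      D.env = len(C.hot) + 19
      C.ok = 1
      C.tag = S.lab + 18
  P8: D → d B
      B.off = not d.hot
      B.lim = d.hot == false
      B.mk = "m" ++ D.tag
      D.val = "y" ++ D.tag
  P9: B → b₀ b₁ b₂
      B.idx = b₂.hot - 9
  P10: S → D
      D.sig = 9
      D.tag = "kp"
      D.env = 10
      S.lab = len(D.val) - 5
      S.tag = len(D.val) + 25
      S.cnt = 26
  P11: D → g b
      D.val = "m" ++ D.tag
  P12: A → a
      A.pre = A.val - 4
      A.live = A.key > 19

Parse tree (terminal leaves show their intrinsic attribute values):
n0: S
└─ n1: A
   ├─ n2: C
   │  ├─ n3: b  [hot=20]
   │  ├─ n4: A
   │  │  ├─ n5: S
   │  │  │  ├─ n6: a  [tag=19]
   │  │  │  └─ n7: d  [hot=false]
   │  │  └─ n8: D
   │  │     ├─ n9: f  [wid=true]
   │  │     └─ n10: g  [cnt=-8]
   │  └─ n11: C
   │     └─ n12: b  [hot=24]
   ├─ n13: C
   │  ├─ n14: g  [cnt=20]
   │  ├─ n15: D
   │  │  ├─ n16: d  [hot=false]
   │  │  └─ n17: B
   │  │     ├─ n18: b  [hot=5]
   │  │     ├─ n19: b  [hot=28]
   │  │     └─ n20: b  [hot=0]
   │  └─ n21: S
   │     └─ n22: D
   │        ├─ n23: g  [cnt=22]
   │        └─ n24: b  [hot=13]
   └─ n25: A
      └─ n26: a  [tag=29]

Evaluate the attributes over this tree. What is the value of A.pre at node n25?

1. n1.val = 7  [7]
2. n1.key = 15  [15]
3. n2.hot = "vm"  ["vm"]
4. n3.hot = 20  [terminal]
5. n4.val = -7  [b.hot * 2 - 47]
6. n4.key = 21  [len(C₀.hot) + 19]
7. n6.tag = 19  [terminal]
8. n7.hot = false  [terminal]
9. n5.lab = -3  [a.tag - 22]
10. n5.tag = -9  [a.tag - 28]
11. n5.cnt = 14  [a.tag * -2 + 52]
12. n8.sig = -5  [A.key * 2 - 47]
13. n8.tag = "vq"  ["vq"]
14. n8.env = 13  [A.val * 2 + 27]
15. n9.wid = true  [terminal]
16. n10.cnt = -8  [terminal]
17. n8.val = "vqm"  [D.tag ++ "m"]
18. n4.pre = 21  [A.key]
19. n4.live = true  [A.val > -8]
20. n11.hot = "nr"  ["nr"]
21. n12.hot = 24  [terminal]
22. n11.ok = 10  [10]
23. n11.tag = 5  [b.hot * 2 - 43]
24. n2.ok = 28  [C₁.tag + 23]
25. n2.tag = 12  [len(C₀.hot) + 10]
26. n13.hot = "mx"  ["mx"]
27. n14.cnt = 20  [terminal]
28. n15.sig = 14  [14]
29. n15.tag = "vmx"  ["v" ++ C.hot]
30. n15.env = 21  [len(C.hot) + 19]
31. n16.hot = false  [terminal]
32. n17.off = true  [not d.hot]
33. n17.lim = true  [d.hot == false]
34. n17.mk = "mvmx"  ["m" ++ D.tag]
35. n18.hot = 5  [terminal]
36. n19.hot = 28  [terminal]
37. n20.hot = 0  [terminal]
38. n17.idx = -9  [b₂.hot - 9]
39. n15.val = "yvmx"  ["y" ++ D.tag]
40. n22.sig = 9  [9]
41. n22.tag = "kp"  ["kp"]
42. n22.env = 10  [10]
43. n23.cnt = 22  [terminal]
44. n24.hot = 13  [terminal]
45. n22.val = "mkp"  ["m" ++ D.tag]
46. n21.lab = -2  [len(D.val) - 5]
47. n21.tag = 28  [len(D.val) + 25]
48. n21.cnt = 26  [26]
49. n13.ok = 1  [1]
50. n13.tag = 16  [S.lab + 18]
51. n25.val = 22  [C₀.ok + C₀.tag - 18]
52. n25.key = 20  [20]
53. n26.tag = 29  [terminal]
54. n25.pre = 18  [A.val - 4]
55. n25.live = true  [A.key > 19]
56. n1.pre = -2  [C₀.tag * -2 + 22]
57. n1.live = false  [A₁.pre == A₀.val]
58. n0.lab = 5  [A.pre + 7]
59. n0.tag = 1  [1]
60. n0.cnt = 13  [A.pre * 3 + 19]

18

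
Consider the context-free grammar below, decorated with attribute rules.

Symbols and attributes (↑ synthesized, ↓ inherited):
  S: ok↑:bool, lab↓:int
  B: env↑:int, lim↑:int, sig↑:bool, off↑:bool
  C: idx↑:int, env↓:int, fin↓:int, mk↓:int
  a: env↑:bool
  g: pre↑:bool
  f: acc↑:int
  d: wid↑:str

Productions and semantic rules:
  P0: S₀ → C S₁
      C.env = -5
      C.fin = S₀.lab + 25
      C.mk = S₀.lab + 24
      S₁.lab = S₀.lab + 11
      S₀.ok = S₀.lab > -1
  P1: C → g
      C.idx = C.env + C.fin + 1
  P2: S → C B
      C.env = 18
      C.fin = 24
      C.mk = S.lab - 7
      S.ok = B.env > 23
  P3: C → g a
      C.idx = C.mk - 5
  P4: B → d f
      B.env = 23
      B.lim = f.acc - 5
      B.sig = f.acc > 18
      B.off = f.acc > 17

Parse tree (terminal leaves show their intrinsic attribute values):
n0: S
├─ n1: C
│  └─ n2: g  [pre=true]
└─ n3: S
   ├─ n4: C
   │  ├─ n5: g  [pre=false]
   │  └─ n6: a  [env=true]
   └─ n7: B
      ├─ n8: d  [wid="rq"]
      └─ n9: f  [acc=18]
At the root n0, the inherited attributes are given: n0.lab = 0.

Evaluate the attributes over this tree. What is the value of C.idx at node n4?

1. n0.lab = 0  [given at root]
2. n1.env = -5  [-5]
3. n1.fin = 25  [S₀.lab + 25]
4. n1.mk = 24  [S₀.lab + 24]
5. n2.pre = true  [terminal]
6. n1.idx = 21  [C.env + C.fin + 1]
7. n3.lab = 11  [S₀.lab + 11]
8. n4.env = 18  [18]
9. n4.fin = 24  [24]
10. n4.mk = 4  [S.lab - 7]
11. n5.pre = false  [terminal]
12. n6.env = true  [terminal]
13. n4.idx = -1  [C.mk - 5]
14. n8.wid = "rq"  [terminal]
15. n9.acc = 18  [terminal]
16. n7.env = 23  [23]
17. n7.lim = 13  [f.acc - 5]
18. n7.sig = false  [f.acc > 18]
19. n7.off = true  [f.acc > 17]
20. n3.ok = false  [B.env > 23]
21. n0.ok = true  [S₀.lab > -1]

-1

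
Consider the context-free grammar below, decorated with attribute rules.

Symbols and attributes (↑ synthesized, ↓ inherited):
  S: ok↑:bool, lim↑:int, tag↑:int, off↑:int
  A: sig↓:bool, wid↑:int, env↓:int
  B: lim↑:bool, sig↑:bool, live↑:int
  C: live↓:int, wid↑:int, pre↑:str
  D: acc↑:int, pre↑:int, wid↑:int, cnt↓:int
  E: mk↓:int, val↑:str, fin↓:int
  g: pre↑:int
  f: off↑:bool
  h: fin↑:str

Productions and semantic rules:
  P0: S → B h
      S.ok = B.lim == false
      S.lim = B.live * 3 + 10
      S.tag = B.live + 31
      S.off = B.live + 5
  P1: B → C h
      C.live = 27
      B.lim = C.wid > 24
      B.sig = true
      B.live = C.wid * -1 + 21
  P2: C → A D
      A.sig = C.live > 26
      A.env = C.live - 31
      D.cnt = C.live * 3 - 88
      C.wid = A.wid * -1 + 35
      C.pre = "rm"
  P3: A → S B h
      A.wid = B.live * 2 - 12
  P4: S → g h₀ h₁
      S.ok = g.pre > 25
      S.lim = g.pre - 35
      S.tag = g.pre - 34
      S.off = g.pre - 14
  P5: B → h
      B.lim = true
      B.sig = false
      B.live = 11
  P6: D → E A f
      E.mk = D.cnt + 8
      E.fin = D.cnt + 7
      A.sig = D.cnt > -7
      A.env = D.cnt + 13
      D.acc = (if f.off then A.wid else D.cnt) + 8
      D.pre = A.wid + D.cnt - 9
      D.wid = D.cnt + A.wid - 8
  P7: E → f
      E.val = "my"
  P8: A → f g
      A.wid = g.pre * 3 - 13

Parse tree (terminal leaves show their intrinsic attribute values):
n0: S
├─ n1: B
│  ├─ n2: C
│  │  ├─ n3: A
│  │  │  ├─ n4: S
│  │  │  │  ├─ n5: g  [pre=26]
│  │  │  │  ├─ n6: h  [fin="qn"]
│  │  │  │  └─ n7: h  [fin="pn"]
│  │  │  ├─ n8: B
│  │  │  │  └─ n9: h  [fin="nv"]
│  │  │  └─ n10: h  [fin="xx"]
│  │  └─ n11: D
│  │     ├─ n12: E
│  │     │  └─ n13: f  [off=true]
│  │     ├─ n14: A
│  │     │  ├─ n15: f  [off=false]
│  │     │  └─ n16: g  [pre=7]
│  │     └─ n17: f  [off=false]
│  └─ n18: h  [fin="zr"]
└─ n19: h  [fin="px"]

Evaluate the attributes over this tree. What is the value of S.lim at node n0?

1. n2.live = 27  [27]
2. n3.sig = true  [C.live > 26]
3. n3.env = -4  [C.live - 31]
4. n5.pre = 26  [terminal]
5. n6.fin = "qn"  [terminal]
6. n7.fin = "pn"  [terminal]
7. n4.ok = true  [g.pre > 25]
8. n4.lim = -9  [g.pre - 35]
9. n4.tag = -8  [g.pre - 34]
10. n4.off = 12  [g.pre - 14]
11. n9.fin = "nv"  [terminal]
12. n8.lim = true  [true]
13. n8.sig = false  [false]
14. n8.live = 11  [11]
15. n10.fin = "xx"  [terminal]
16. n3.wid = 10  [B.live * 2 - 12]
17. n11.cnt = -7  [C.live * 3 - 88]
18. n12.mk = 1  [D.cnt + 8]
19. n12.fin = 0  [D.cnt + 7]
20. n13.off = true  [terminal]
21. n12.val = "my"  ["my"]
22. n14.sig = false  [D.cnt > -7]
23. n14.env = 6  [D.cnt + 13]
24. n15.off = false  [terminal]
25. n16.pre = 7  [terminal]
26. n14.wid = 8  [g.pre * 3 - 13]
27. n17.off = false  [terminal]
28. n11.acc = 1  [(if f.off then A.wid else D.cnt) + 8]
29. n11.pre = -8  [A.wid + D.cnt - 9]
30. n11.wid = -7  [D.cnt + A.wid - 8]
31. n2.wid = 25  [A.wid * -1 + 35]
32. n2.pre = "rm"  ["rm"]
33. n18.fin = "zr"  [terminal]
34. n1.lim = true  [C.wid > 24]
35. n1.sig = true  [true]
36. n1.live = -4  [C.wid * -1 + 21]
37. n19.fin = "px"  [terminal]
38. n0.ok = false  [B.lim == false]
39. n0.lim = -2  [B.live * 3 + 10]
40. n0.tag = 27  [B.live + 31]
41. n0.off = 1  [B.live + 5]

-2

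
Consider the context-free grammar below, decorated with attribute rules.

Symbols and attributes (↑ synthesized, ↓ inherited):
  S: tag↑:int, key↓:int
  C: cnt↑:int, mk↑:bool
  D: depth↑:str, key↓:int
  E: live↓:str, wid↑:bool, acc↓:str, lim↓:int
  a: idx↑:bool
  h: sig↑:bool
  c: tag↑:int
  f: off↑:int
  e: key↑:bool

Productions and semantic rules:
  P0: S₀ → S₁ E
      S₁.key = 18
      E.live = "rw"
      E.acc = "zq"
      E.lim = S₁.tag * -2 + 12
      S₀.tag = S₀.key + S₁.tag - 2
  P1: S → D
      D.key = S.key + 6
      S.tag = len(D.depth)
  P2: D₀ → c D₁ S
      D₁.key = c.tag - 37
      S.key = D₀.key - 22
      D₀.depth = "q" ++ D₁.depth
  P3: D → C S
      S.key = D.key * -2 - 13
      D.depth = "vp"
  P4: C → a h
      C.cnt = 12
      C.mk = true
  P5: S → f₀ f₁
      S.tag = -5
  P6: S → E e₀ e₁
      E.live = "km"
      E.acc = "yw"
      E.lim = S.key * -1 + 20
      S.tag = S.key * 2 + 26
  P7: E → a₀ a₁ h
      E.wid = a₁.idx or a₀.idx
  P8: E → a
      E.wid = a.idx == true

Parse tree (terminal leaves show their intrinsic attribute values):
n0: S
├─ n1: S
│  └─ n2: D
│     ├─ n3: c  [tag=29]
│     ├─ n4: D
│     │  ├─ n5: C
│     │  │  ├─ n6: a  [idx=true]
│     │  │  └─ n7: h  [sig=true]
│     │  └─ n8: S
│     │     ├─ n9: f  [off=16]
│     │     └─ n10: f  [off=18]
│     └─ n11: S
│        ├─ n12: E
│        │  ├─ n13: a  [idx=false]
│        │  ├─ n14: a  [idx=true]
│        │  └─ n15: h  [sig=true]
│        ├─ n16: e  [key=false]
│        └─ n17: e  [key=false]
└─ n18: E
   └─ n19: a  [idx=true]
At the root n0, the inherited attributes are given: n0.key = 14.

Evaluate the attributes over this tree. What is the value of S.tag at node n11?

30

1. n0.key = 14  [given at root]
2. n1.key = 18  [18]
3. n2.key = 24  [S.key + 6]
4. n3.tag = 29  [terminal]
5. n4.key = -8  [c.tag - 37]
6. n6.idx = true  [terminal]
7. n7.sig = true  [terminal]
8. n5.cnt = 12  [12]
9. n5.mk = true  [true]
10. n8.key = 3  [D.key * -2 - 13]
11. n9.off = 16  [terminal]
12. n10.off = 18  [terminal]
13. n8.tag = -5  [-5]
14. n4.depth = "vp"  ["vp"]
15. n11.key = 2  [D₀.key - 22]
16. n12.live = "km"  ["km"]
17. n12.acc = "yw"  ["yw"]
18. n12.lim = 18  [S.key * -1 + 20]
19. n13.idx = false  [terminal]
20. n14.idx = true  [terminal]
21. n15.sig = true  [terminal]
22. n12.wid = true  [a₁.idx or a₀.idx]
23. n16.key = false  [terminal]
24. n17.key = false  [terminal]
25. n11.tag = 30  [S.key * 2 + 26]
26. n2.depth = "qvp"  ["q" ++ D₁.depth]
27. n1.tag = 3  [len(D.depth)]
28. n18.live = "rw"  ["rw"]
29. n18.acc = "zq"  ["zq"]
30. n18.lim = 6  [S₁.tag * -2 + 12]
31. n19.idx = true  [terminal]
32. n18.wid = true  [a.idx == true]
33. n0.tag = 15  [S₀.key + S₁.tag - 2]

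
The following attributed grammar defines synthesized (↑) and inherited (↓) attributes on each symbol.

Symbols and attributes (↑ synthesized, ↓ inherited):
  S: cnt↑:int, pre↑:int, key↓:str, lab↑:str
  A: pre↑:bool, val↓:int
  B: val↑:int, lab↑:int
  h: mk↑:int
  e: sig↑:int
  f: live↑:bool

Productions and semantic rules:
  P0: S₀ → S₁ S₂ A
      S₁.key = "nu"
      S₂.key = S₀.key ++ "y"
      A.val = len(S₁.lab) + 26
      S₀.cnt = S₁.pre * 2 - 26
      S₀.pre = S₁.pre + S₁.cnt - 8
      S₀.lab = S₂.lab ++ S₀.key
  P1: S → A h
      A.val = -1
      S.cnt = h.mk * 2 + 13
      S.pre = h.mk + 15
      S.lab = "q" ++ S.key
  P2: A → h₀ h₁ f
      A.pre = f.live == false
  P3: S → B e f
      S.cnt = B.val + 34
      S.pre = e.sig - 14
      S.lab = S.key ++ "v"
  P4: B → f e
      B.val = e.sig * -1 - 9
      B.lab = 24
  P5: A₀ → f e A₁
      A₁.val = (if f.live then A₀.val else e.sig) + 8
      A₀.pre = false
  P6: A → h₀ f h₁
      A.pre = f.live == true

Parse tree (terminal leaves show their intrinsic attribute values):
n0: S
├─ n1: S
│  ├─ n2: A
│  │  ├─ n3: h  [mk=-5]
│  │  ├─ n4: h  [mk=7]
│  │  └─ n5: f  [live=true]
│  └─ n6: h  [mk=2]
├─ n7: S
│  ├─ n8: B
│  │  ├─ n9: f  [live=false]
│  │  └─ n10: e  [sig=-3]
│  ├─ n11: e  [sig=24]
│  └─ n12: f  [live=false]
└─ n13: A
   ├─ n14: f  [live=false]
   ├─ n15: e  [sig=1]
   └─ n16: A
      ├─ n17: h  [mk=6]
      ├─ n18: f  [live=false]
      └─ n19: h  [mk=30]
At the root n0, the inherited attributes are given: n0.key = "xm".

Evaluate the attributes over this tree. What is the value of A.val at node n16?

1. n0.key = "xm"  [given at root]
2. n1.key = "nu"  ["nu"]
3. n2.val = -1  [-1]
4. n3.mk = -5  [terminal]
5. n4.mk = 7  [terminal]
6. n5.live = true  [terminal]
7. n2.pre = false  [f.live == false]
8. n6.mk = 2  [terminal]
9. n1.cnt = 17  [h.mk * 2 + 13]
10. n1.pre = 17  [h.mk + 15]
11. n1.lab = "qnu"  ["q" ++ S.key]
12. n7.key = "xmy"  [S₀.key ++ "y"]
13. n9.live = false  [terminal]
14. n10.sig = -3  [terminal]
15. n8.val = -6  [e.sig * -1 - 9]
16. n8.lab = 24  [24]
17. n11.sig = 24  [terminal]
18. n12.live = false  [terminal]
19. n7.cnt = 28  [B.val + 34]
20. n7.pre = 10  [e.sig - 14]
21. n7.lab = "xmyv"  [S.key ++ "v"]
22. n13.val = 29  [len(S₁.lab) + 26]
23. n14.live = false  [terminal]
24. n15.sig = 1  [terminal]
25. n16.val = 9  [(if f.live then A₀.val else e.sig) + 8]
26. n17.mk = 6  [terminal]
27. n18.live = false  [terminal]
28. n19.mk = 30  [terminal]
29. n16.pre = false  [f.live == true]
30. n13.pre = false  [false]
31. n0.cnt = 8  [S₁.pre * 2 - 26]
32. n0.pre = 26  [S₁.pre + S₁.cnt - 8]
33. n0.lab = "xmyvxm"  [S₂.lab ++ S₀.key]

9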